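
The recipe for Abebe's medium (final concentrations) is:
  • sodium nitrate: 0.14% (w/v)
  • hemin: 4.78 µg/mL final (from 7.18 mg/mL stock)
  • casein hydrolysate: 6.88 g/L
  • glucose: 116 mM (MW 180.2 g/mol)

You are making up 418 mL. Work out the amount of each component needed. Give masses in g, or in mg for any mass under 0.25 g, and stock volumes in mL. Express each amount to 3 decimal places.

Scale factor relative to 1 L: 0.418.
sodium nitrate: 0.14% w/v = 1.4 g/L → 1.4 × 0.418 L = 0.585 g
hemin: V = C2·V2/C1 = 4.78 µg/mL × 418 mL ÷ 7180 µg/mL = 0.278 mL
casein hydrolysate: 6.88 g/L × 0.418 L = 2.876 g
glucose: 116 mmol/L × 180.2 g/mol × 0.418 L ÷ 1000 = 8.738 g

sodium nitrate 0.585 g; hemin 0.278 mL; casein hydrolysate 2.876 g; glucose 8.738 g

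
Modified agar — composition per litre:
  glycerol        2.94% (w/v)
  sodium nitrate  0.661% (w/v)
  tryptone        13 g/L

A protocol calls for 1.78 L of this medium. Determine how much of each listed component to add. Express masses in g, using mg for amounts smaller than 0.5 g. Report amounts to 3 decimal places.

Scale factor relative to 1 L: 1.78.
glycerol: 2.94% w/v = 29.4 g/L → 29.4 × 1.78 L = 52.332 g
sodium nitrate: 0.661 g per 100 mL × 1780 mL ÷ 100 = 11.766 g
tryptone: 13 g/L × 1.78 L = 23.140 g

glycerol 52.332 g; sodium nitrate 11.766 g; tryptone 23.140 g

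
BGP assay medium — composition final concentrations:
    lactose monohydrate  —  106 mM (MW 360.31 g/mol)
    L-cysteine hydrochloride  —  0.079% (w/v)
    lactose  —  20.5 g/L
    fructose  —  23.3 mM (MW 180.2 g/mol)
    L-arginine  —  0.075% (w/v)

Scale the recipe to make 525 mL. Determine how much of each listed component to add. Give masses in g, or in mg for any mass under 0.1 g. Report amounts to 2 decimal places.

lactose monohydrate 20.05 g; L-cysteine hydrochloride 0.41 g; lactose 10.76 g; fructose 2.20 g; L-arginine 0.39 g

Scale factor relative to 1 L: 0.525.
lactose monohydrate: 106 mmol/L × 360.31 g/mol × 0.525 L ÷ 1000 = 20.05 g
L-cysteine hydrochloride: 0.079% w/v = 0.79 g/L → 0.79 × 0.525 L = 0.41 g
lactose: 20.5 g/L × 0.525 L = 10.76 g
fructose: 23.3 mmol/L × 180.2 g/mol × 0.525 L ÷ 1000 = 2.20 g
L-arginine: 0.075 g per 100 mL × 525 mL ÷ 100 = 0.39 g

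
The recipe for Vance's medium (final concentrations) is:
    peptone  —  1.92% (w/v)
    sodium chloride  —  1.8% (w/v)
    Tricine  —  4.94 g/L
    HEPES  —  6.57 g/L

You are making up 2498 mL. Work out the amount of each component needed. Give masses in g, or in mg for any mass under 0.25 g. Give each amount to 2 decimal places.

Working volume: 2498 mL = 2.498 L.
peptone: 1.92% w/v = 19.2 g/L → 19.2 × 2.498 L = 47.96 g
sodium chloride: 1.8% w/v = 18 g/L → 18 × 2.498 L = 44.96 g
Tricine: 4.94 g/L × 2.498 L = 12.34 g
HEPES: 6.57 g/L × 2.498 L = 16.41 g

peptone 47.96 g; sodium chloride 44.96 g; Tricine 12.34 g; HEPES 16.41 g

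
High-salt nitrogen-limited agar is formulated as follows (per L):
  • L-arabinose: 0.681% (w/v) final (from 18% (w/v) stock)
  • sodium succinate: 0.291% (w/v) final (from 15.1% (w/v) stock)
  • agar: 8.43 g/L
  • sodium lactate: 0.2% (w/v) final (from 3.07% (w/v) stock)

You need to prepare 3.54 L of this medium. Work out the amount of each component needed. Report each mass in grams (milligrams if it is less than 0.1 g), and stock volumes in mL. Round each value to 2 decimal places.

L-arabinose 133.93 mL; sodium succinate 68.22 mL; agar 29.84 g; sodium lactate 230.62 mL

Scale factor relative to 1 L: 3.54.
L-arabinose: V = C2·V2/C1 = 0.681% ÷ 18% × 3540 mL = 133.93 mL
sodium succinate: dilute stock: 0.291% ÷ 15.1% × 3540 mL = 68.22 mL
agar: 8.43 g/L × 3.54 L = 29.84 g
sodium lactate: V = C2·V2/C1 = 0.2% ÷ 3.07% × 3540 mL = 230.62 mL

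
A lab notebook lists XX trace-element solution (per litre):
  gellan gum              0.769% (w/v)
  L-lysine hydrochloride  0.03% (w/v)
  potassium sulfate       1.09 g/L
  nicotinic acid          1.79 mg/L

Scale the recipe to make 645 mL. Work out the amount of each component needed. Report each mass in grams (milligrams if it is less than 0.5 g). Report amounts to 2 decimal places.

gellan gum 4.96 g; L-lysine hydrochloride 193.50 mg; potassium sulfate 0.70 g; nicotinic acid 1.15 mg

Working volume: 645 mL = 0.645 L.
gellan gum: 0.769 g per 100 mL × 645 mL ÷ 100 = 4.96 g
L-lysine hydrochloride: 0.03 g per 100 mL × 645 mL ÷ 100 = 0.1935 g = 193.50 mg
potassium sulfate: 1.09 g/L × 0.645 L = 0.70 g
nicotinic acid: 1.79 mg/L × 0.645 L = 1.15 mg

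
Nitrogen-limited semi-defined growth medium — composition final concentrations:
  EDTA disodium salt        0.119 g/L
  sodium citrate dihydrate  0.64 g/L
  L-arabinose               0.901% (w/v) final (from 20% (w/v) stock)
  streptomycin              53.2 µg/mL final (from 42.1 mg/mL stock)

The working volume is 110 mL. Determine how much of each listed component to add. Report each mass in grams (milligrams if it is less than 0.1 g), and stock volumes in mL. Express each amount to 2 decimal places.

EDTA disodium salt 13.09 mg; sodium citrate dihydrate 70.40 mg; L-arabinose 4.96 mL; streptomycin 0.14 mL

Working volume: 110 mL = 0.11 L.
EDTA disodium salt: 0.119 g/L × 0.11 L = 0.01309 g = 13.09 mg
sodium citrate dihydrate: 0.64 g/L × 0.11 L = 0.0704 g = 70.40 mg
L-arabinose: V = C2·V2/C1 = 0.901% ÷ 20% × 110 mL = 4.96 mL
streptomycin: dilute stock: 53.2 µg/mL × 110 mL ÷ 42100 µg/mL = 0.14 mL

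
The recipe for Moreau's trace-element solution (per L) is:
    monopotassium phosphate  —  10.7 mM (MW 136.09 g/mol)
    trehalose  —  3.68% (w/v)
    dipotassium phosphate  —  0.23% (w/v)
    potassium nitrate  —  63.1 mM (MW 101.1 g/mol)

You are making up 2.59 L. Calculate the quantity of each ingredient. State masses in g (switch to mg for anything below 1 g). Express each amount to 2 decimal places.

Scale factor relative to 1 L: 2.59.
monopotassium phosphate: 10.7 mmol/L × 136.09 g/mol × 2.59 L ÷ 1000 = 3.77 g
trehalose: 3.68 g per 100 mL × 2590 mL ÷ 100 = 95.31 g
dipotassium phosphate: 0.23 g per 100 mL × 2590 mL ÷ 100 = 5.96 g
potassium nitrate: 63.1 mmol/L × 101.1 g/mol × 2.59 L ÷ 1000 = 16.52 g

monopotassium phosphate 3.77 g; trehalose 95.31 g; dipotassium phosphate 5.96 g; potassium nitrate 16.52 g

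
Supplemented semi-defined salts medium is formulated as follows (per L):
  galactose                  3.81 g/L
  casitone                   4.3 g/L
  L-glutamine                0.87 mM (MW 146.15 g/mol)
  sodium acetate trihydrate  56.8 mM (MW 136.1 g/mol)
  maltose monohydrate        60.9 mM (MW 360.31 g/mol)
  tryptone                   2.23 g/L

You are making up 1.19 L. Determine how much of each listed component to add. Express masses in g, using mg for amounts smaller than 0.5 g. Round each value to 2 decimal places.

galactose 4.53 g; casitone 5.12 g; L-glutamine 151.31 mg; sodium acetate trihydrate 9.20 g; maltose monohydrate 26.11 g; tryptone 2.65 g

Working volume: 1.19 L.
galactose: 3.81 g/L × 1.19 L = 4.53 g
casitone: 4.3 g/L × 1.19 L = 5.12 g
L-glutamine: 0.87 mmol/L × 146.15 mg/mmol × 1.19 L = 151.31 mg
sodium acetate trihydrate: 56.8 mmol/L × 136.1 g/mol × 1.19 L ÷ 1000 = 9.20 g
maltose monohydrate: 60.9 mmol/L × 360.31 g/mol × 1.19 L ÷ 1000 = 26.11 g
tryptone: 2.23 g/L × 1.19 L = 2.65 g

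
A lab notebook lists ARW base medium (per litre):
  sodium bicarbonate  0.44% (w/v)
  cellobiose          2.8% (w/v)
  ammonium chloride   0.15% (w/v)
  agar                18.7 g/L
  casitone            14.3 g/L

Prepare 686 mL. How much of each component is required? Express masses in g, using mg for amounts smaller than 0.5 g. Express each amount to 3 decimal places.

Target volume = 686 mL = 0.686 L.
sodium bicarbonate: 0.44% w/v = 4.4 g/L → 4.4 × 0.686 L = 3.018 g
cellobiose: 2.8 g per 100 mL × 686 mL ÷ 100 = 19.208 g
ammonium chloride: 0.15 g per 100 mL × 686 mL ÷ 100 = 1.029 g
agar: 18.7 g/L × 0.686 L = 12.828 g
casitone: 14.3 g/L × 0.686 L = 9.810 g

sodium bicarbonate 3.018 g; cellobiose 19.208 g; ammonium chloride 1.029 g; agar 12.828 g; casitone 9.810 g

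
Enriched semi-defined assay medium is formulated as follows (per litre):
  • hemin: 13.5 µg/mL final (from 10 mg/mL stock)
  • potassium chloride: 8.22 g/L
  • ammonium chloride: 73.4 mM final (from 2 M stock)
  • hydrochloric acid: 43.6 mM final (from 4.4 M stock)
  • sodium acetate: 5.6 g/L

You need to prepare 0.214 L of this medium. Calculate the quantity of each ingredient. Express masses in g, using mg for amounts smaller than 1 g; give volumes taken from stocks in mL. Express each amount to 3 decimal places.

hemin 0.289 mL; potassium chloride 1.759 g; ammonium chloride 7.854 mL; hydrochloric acid 2.121 mL; sodium acetate 1.198 g

Scale factor relative to 1 L: 0.214.
hemin: V = C2·V2/C1 = 13.5 µg/mL × 214 mL ÷ 10000 µg/mL = 0.289 mL
potassium chloride: 8.22 g/L × 0.214 L = 1.759 g
ammonium chloride: C1V1 = C2V2 → 73.4 mM × 214 mL ÷ 2000 mM = 7.854 mL
hydrochloric acid: V = C2·V2/C1 = 43.6 mM × 214 mL ÷ 4400 mM = 2.121 mL
sodium acetate: 5.6 g/L × 0.214 L = 1.198 g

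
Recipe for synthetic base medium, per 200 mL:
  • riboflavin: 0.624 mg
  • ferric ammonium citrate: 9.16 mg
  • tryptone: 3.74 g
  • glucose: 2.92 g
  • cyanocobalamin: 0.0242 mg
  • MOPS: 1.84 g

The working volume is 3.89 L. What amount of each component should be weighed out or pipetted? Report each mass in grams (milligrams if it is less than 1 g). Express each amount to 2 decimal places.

Scale factor = 3890 mL / 200 mL = 19.45.
riboflavin: 0.624 mg × (3890 mL / 200 mL) = 12.14 mg
ferric ammonium citrate: 9.16 mg × (3890 mL / 200 mL) = 178.16 mg
tryptone: 3.74 g × (3890 mL / 200 mL) = 72.74 g
glucose: 2.92 g × (3890 mL / 200 mL) = 56.79 g
cyanocobalamin: 0.0242 mg × (3890 mL / 200 mL) = 0.47 mg
MOPS: 1.84 g × (3890 mL / 200 mL) = 35.79 g

riboflavin 12.14 mg; ferric ammonium citrate 178.16 mg; tryptone 72.74 g; glucose 56.79 g; cyanocobalamin 0.47 mg; MOPS 35.79 g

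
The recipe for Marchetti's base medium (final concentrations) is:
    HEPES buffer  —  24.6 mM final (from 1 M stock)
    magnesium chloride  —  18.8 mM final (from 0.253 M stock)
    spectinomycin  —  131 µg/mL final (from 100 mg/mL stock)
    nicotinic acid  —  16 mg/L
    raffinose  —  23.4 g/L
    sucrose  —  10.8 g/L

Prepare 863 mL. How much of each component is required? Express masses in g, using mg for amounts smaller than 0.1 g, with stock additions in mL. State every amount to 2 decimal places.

Target volume = 863 mL = 0.863 L.
HEPES buffer: dilute stock: 24.6 mM × 863 mL ÷ 1000 mM = 21.23 mL
magnesium chloride: C1V1 = C2V2 → 18.8 mM × 863 mL ÷ 253 mM = 64.13 mL
spectinomycin: C1V1 = C2V2 → 131 µg/mL × 863 mL ÷ 100000 µg/mL = 1.13 mL
nicotinic acid: 16 mg/L × 0.863 L = 13.81 mg
raffinose: 23.4 g/L × 0.863 L = 20.19 g
sucrose: 10.8 g/L × 0.863 L = 9.32 g

HEPES buffer 21.23 mL; magnesium chloride 64.13 mL; spectinomycin 1.13 mL; nicotinic acid 13.81 mg; raffinose 20.19 g; sucrose 9.32 g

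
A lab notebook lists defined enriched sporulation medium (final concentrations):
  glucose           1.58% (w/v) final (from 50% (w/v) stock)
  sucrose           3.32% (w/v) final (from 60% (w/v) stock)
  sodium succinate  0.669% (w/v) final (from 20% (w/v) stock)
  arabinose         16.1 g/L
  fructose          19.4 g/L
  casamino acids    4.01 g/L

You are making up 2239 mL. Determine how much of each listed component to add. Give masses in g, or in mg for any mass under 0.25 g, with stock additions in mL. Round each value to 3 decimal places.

glucose 70.752 mL; sucrose 123.891 mL; sodium succinate 74.895 mL; arabinose 36.048 g; fructose 43.437 g; casamino acids 8.978 g

Target volume = 2239 mL = 2.239 L.
glucose: V = C2·V2/C1 = 1.58% ÷ 50% × 2239 mL = 70.752 mL
sucrose: C1V1 = C2V2 → 3.32% ÷ 60% × 2239 mL = 123.891 mL
sodium succinate: C1V1 = C2V2 → 0.669% ÷ 20% × 2239 mL = 74.895 mL
arabinose: 16.1 g/L × 2.239 L = 36.048 g
fructose: 19.4 g/L × 2.239 L = 43.437 g
casamino acids: 4.01 g/L × 2.239 L = 8.978 g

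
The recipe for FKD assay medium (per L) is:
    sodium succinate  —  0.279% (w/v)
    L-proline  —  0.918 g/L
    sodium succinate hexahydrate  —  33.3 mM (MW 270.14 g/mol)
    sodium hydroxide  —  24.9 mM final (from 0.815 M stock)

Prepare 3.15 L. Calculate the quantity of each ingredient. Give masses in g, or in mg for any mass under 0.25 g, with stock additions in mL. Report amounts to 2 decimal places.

Scale factor relative to 1 L: 3.15.
sodium succinate: 0.279% w/v = 2.79 g/L → 2.79 × 3.15 L = 8.79 g
L-proline: 0.918 g/L × 3.15 L = 2.89 g
sodium succinate hexahydrate: 33.3 mmol/L × 270.14 g/mol × 3.15 L ÷ 1000 = 28.34 g
sodium hydroxide: C1V1 = C2V2 → 24.9 mM × 3150 mL ÷ 815 mM = 96.24 mL

sodium succinate 8.79 g; L-proline 2.89 g; sodium succinate hexahydrate 28.34 g; sodium hydroxide 96.24 mL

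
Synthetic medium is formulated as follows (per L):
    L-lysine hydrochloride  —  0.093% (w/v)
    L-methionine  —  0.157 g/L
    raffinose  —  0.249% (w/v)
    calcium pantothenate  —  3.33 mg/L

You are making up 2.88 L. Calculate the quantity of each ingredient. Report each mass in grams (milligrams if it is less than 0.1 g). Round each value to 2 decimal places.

Working volume: 2.88 L.
L-lysine hydrochloride: 0.093% w/v = 0.93 g/L → 0.93 × 2.88 L = 2.68 g
L-methionine: 0.157 g/L × 2.88 L = 0.45 g
raffinose: 0.249 g per 100 mL × 2880 mL ÷ 100 = 7.17 g
calcium pantothenate: 3.33 mg/L × 2.88 L = 9.59 mg

L-lysine hydrochloride 2.68 g; L-methionine 0.45 g; raffinose 7.17 g; calcium pantothenate 9.59 mg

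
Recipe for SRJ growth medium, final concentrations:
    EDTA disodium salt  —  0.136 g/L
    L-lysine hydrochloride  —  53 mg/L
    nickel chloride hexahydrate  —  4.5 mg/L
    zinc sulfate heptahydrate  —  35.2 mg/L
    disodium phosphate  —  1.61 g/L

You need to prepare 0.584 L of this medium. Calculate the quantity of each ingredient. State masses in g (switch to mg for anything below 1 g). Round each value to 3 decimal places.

EDTA disodium salt 79.424 mg; L-lysine hydrochloride 30.952 mg; nickel chloride hexahydrate 2.628 mg; zinc sulfate heptahydrate 20.557 mg; disodium phosphate 940.240 mg

Scale factor relative to 1 L: 0.584.
EDTA disodium salt: 0.136 g/L × 0.584 L = 0.079424 g = 79.424 mg
L-lysine hydrochloride: 53 mg/L × 0.584 L = 30.952 mg
nickel chloride hexahydrate: 4.5 mg/L × 0.584 L = 2.628 mg
zinc sulfate heptahydrate: 35.2 mg/L × 0.584 L = 20.557 mg
disodium phosphate: 1.61 g/L × 0.584 L = 0.94024 g = 940.240 mg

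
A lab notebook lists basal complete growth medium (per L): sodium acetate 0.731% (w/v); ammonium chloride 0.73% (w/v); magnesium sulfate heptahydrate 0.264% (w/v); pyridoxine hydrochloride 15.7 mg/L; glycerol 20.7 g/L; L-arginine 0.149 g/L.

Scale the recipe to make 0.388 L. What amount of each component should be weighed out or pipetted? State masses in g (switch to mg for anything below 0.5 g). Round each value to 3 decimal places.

Working volume: 0.388 L.
sodium acetate: 0.731 g per 100 mL × 388 mL ÷ 100 = 2.836 g
ammonium chloride: 0.73 g per 100 mL × 388 mL ÷ 100 = 2.832 g
magnesium sulfate heptahydrate: 0.264% w/v = 2.64 g/L → 2.64 × 0.388 L = 1.024 g
pyridoxine hydrochloride: 15.7 mg/L × 0.388 L = 6.092 mg
glycerol: 20.7 g/L × 0.388 L = 8.032 g
L-arginine: 0.149 g/L × 0.388 L = 0.057812 g = 57.812 mg

sodium acetate 2.836 g; ammonium chloride 2.832 g; magnesium sulfate heptahydrate 1.024 g; pyridoxine hydrochloride 6.092 mg; glycerol 8.032 g; L-arginine 57.812 mg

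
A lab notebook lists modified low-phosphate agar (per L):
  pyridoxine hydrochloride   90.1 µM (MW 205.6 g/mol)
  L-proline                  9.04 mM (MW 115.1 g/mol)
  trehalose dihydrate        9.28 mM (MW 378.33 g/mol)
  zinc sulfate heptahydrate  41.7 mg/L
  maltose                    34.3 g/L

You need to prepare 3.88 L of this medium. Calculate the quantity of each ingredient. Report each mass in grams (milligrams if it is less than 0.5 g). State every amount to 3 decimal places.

pyridoxine hydrochloride 71.875 mg; L-proline 4.037 g; trehalose dihydrate 13.622 g; zinc sulfate heptahydrate 161.796 mg; maltose 133.084 g

Scale factor relative to 1 L: 3.88.
pyridoxine hydrochloride: 90.1 µmol/L × 205.6 g/mol × 3.88 L ÷ 1000 = 71.875 mg
L-proline: 9.04 mmol/L × 115.1 g/mol × 3.88 L ÷ 1000 = 4.037 g
trehalose dihydrate: 9.28 mmol/L × 378.33 g/mol × 3.88 L ÷ 1000 = 13.622 g
zinc sulfate heptahydrate: 41.7 mg/L × 3.88 L = 161.796 mg
maltose: 34.3 g/L × 3.88 L = 133.084 g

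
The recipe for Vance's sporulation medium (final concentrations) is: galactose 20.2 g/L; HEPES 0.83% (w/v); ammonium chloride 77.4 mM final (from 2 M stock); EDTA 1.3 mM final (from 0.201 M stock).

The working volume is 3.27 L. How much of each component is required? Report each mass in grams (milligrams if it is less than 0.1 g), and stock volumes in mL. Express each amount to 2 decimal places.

Working volume: 3.27 L.
galactose: 20.2 g/L × 3.27 L = 66.05 g
HEPES: 0.83% w/v = 8.3 g/L → 8.3 × 3.27 L = 27.14 g
ammonium chloride: V = C2·V2/C1 = 77.4 mM × 3270 mL ÷ 2000 mM = 126.55 mL
EDTA: V = C2·V2/C1 = 1.3 mM × 3270 mL ÷ 201 mM = 21.15 mL

galactose 66.05 g; HEPES 27.14 g; ammonium chloride 126.55 mL; EDTA 21.15 mL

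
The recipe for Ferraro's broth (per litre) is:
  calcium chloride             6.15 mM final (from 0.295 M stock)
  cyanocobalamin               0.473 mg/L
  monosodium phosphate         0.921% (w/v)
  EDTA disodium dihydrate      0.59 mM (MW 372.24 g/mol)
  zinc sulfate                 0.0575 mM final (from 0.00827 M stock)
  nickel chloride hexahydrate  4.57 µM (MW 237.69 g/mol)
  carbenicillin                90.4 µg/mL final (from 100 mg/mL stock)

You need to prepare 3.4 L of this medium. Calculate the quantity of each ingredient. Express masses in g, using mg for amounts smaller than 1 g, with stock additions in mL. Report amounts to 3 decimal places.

calcium chloride 70.881 mL; cyanocobalamin 1.608 mg; monosodium phosphate 31.314 g; EDTA disodium dihydrate 746.713 mg; zinc sulfate 23.640 mL; nickel chloride hexahydrate 3.693 mg; carbenicillin 3.074 mL

Scale factor relative to 1 L: 3.4.
calcium chloride: C1V1 = C2V2 → 6.15 mM × 3400 mL ÷ 295 mM = 70.881 mL
cyanocobalamin: 0.473 mg/L × 3.4 L = 1.608 mg
monosodium phosphate: 0.921 g per 100 mL × 3400 mL ÷ 100 = 31.314 g
EDTA disodium dihydrate: 0.59 mmol/L × 372.24 mg/mmol × 3.4 L = 746.713 mg
zinc sulfate: C1V1 = C2V2 → 0.0575 mM × 3400 mL ÷ 8.27 mM = 23.640 mL
nickel chloride hexahydrate: 4.57 µmol/L × 237.69 g/mol × 3.4 L ÷ 1000 = 3.693 mg
carbenicillin: V = C2·V2/C1 = 90.4 µg/mL × 3400 mL ÷ 100000 µg/mL = 3.074 mL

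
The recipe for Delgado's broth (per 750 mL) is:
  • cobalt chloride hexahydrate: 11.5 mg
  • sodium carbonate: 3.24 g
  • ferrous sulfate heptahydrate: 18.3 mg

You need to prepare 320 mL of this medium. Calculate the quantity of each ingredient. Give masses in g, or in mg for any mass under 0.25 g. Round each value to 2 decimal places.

Scale factor = 320 mL / 750 mL = 0.426667.
cobalt chloride hexahydrate: 11.5 mg × (320 mL / 750 mL) = 4.91 mg
sodium carbonate: 3.24 g × (320 mL / 750 mL) = 1.38 g
ferrous sulfate heptahydrate: 18.3 mg × (320 mL / 750 mL) = 7.81 mg

cobalt chloride hexahydrate 4.91 mg; sodium carbonate 1.38 g; ferrous sulfate heptahydrate 7.81 mg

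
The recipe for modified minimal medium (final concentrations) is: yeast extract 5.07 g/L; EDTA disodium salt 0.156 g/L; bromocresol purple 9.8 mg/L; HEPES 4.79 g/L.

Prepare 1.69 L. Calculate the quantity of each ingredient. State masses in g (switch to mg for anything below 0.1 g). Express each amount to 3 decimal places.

yeast extract 8.568 g; EDTA disodium salt 0.264 g; bromocresol purple 16.562 mg; HEPES 8.095 g

Working volume: 1.69 L.
yeast extract: 5.07 g/L × 1.69 L = 8.568 g
EDTA disodium salt: 0.156 g/L × 1.69 L = 0.264 g
bromocresol purple: 9.8 mg/L × 1.69 L = 16.562 mg
HEPES: 4.79 g/L × 1.69 L = 8.095 g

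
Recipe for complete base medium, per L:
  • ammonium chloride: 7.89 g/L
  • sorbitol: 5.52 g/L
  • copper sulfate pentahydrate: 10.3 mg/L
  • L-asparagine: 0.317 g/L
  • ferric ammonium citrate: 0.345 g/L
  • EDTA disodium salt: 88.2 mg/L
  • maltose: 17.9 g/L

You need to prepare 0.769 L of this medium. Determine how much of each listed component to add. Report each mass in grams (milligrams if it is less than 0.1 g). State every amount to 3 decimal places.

Scale factor relative to 1 L: 0.769.
ammonium chloride: 7.89 g/L × 0.769 L = 6.067 g
sorbitol: 5.52 g/L × 0.769 L = 4.245 g
copper sulfate pentahydrate: 10.3 mg/L × 0.769 L = 7.921 mg
L-asparagine: 0.317 g/L × 0.769 L = 0.244 g
ferric ammonium citrate: 0.345 g/L × 0.769 L = 0.265 g
EDTA disodium salt: 88.2 mg/L × 0.769 L = 67.826 mg
maltose: 17.9 g/L × 0.769 L = 13.765 g

ammonium chloride 6.067 g; sorbitol 4.245 g; copper sulfate pentahydrate 7.921 mg; L-asparagine 0.244 g; ferric ammonium citrate 0.265 g; EDTA disodium salt 67.826 mg; maltose 13.765 g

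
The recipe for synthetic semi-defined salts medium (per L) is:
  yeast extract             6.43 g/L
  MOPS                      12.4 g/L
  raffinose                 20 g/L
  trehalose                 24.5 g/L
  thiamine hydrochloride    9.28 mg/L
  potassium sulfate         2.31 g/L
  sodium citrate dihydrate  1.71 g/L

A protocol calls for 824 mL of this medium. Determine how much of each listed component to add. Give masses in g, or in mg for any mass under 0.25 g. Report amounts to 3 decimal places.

yeast extract 5.298 g; MOPS 10.218 g; raffinose 16.480 g; trehalose 20.188 g; thiamine hydrochloride 7.647 mg; potassium sulfate 1.903 g; sodium citrate dihydrate 1.409 g

Working volume: 824 mL = 0.824 L.
yeast extract: 6.43 g/L × 0.824 L = 5.298 g
MOPS: 12.4 g/L × 0.824 L = 10.218 g
raffinose: 20 g/L × 0.824 L = 16.480 g
trehalose: 24.5 g/L × 0.824 L = 20.188 g
thiamine hydrochloride: 9.28 mg/L × 0.824 L = 7.647 mg
potassium sulfate: 2.31 g/L × 0.824 L = 1.903 g
sodium citrate dihydrate: 1.71 g/L × 0.824 L = 1.409 g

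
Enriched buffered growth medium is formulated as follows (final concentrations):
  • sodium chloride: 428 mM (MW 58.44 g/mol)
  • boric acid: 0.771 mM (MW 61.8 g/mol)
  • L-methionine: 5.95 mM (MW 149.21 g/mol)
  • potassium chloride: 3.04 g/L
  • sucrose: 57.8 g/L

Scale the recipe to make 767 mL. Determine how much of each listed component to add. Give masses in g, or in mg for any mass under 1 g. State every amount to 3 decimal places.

Target volume = 767 mL = 0.767 L.
sodium chloride: 428 mmol/L × 58.44 g/mol × 0.767 L ÷ 1000 = 19.184 g
boric acid: 0.771 mmol/L × 61.8 mg/mmol × 0.767 L = 36.546 mg
L-methionine: 5.95 mmol/L × 149.21 mg/mmol × 0.767 L = 680.942 mg
potassium chloride: 3.04 g/L × 0.767 L = 2.332 g
sucrose: 57.8 g/L × 0.767 L = 44.333 g

sodium chloride 19.184 g; boric acid 36.546 mg; L-methionine 680.942 mg; potassium chloride 2.332 g; sucrose 44.333 g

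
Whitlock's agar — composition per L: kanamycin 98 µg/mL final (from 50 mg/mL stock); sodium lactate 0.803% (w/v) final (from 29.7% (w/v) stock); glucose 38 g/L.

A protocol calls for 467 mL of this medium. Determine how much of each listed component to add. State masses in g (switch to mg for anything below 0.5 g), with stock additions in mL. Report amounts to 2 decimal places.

Working volume: 467 mL = 0.467 L.
kanamycin: V = C2·V2/C1 = 98 µg/mL × 467 mL ÷ 50000 µg/mL = 0.92 mL
sodium lactate: V = C2·V2/C1 = 0.803% ÷ 29.7% × 467 mL = 12.63 mL
glucose: 38 g/L × 0.467 L = 17.75 g

kanamycin 0.92 mL; sodium lactate 12.63 mL; glucose 17.75 g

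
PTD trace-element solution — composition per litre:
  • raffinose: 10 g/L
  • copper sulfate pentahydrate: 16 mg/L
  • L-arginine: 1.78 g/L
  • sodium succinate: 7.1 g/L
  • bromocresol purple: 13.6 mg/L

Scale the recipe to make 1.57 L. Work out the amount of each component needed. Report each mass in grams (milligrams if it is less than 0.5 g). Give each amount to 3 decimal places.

raffinose 15.700 g; copper sulfate pentahydrate 25.120 mg; L-arginine 2.795 g; sodium succinate 11.147 g; bromocresol purple 21.352 mg

Scale factor relative to 1 L: 1.57.
raffinose: 10 g/L × 1.57 L = 15.700 g
copper sulfate pentahydrate: 16 mg/L × 1.57 L = 25.120 mg
L-arginine: 1.78 g/L × 1.57 L = 2.795 g
sodium succinate: 7.1 g/L × 1.57 L = 11.147 g
bromocresol purple: 13.6 mg/L × 1.57 L = 21.352 mg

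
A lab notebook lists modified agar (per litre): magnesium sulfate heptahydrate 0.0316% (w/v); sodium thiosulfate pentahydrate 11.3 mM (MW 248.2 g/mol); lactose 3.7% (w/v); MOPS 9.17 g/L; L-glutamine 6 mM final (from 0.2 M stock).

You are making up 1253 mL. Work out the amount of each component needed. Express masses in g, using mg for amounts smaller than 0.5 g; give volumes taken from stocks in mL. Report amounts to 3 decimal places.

magnesium sulfate heptahydrate 395.948 mg; sodium thiosulfate pentahydrate 3.514 g; lactose 46.361 g; MOPS 11.490 g; L-glutamine 37.590 mL

Target volume = 1253 mL = 1.253 L.
magnesium sulfate heptahydrate: 0.0316% w/v = 0.316 g/L → 0.316 × 1.253 L = 0.395948 g = 395.948 mg
sodium thiosulfate pentahydrate: 11.3 mmol/L × 248.2 g/mol × 1.253 L ÷ 1000 = 3.514 g
lactose: 3.7% w/v = 37 g/L → 37 × 1.253 L = 46.361 g
MOPS: 9.17 g/L × 1.253 L = 11.490 g
L-glutamine: C1V1 = C2V2 → 6 mM × 1253 mL ÷ 200 mM = 37.590 mL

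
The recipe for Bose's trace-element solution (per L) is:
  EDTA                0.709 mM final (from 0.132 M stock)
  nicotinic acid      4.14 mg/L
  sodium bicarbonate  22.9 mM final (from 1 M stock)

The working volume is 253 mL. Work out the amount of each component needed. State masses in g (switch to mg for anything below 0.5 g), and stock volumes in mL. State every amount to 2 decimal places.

EDTA 1.36 mL; nicotinic acid 1.05 mg; sodium bicarbonate 5.79 mL

Working volume: 253 mL = 0.253 L.
EDTA: V = C2·V2/C1 = 0.709 mM × 253 mL ÷ 132 mM = 1.36 mL
nicotinic acid: 4.14 mg/L × 0.253 L = 1.05 mg
sodium bicarbonate: V = C2·V2/C1 = 22.9 mM × 253 mL ÷ 1000 mM = 5.79 mL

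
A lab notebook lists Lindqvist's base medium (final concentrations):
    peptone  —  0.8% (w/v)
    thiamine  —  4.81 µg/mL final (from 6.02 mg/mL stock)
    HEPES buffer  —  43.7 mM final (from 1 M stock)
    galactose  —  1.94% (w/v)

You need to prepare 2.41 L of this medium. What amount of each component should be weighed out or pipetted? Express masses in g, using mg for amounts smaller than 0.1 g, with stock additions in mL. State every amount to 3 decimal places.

Scale factor relative to 1 L: 2.41.
peptone: 0.8 g per 100 mL × 2410 mL ÷ 100 = 19.280 g
thiamine: V = C2·V2/C1 = 4.81 µg/mL × 2410 mL ÷ 6020 µg/mL = 1.926 mL
HEPES buffer: dilute stock: 43.7 mM × 2410 mL ÷ 1000 mM = 105.317 mL
galactose: 1.94 g per 100 mL × 2410 mL ÷ 100 = 46.754 g

peptone 19.280 g; thiamine 1.926 mL; HEPES buffer 105.317 mL; galactose 46.754 g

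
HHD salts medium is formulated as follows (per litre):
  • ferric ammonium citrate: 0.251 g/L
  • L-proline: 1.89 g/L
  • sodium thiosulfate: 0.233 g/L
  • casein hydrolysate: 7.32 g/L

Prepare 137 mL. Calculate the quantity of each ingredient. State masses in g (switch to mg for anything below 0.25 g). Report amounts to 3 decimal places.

Scale factor relative to 1 L: 0.137.
ferric ammonium citrate: 0.251 g/L × 0.137 L = 0.034387 g = 34.387 mg
L-proline: 1.89 g/L × 0.137 L = 0.259 g
sodium thiosulfate: 0.233 g/L × 0.137 L = 0.031921 g = 31.921 mg
casein hydrolysate: 7.32 g/L × 0.137 L = 1.003 g

ferric ammonium citrate 34.387 mg; L-proline 0.259 g; sodium thiosulfate 31.921 mg; casein hydrolysate 1.003 g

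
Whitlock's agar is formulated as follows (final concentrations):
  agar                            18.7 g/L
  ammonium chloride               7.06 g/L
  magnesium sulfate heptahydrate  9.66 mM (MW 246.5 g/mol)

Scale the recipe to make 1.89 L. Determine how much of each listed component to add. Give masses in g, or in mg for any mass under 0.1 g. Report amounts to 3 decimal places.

Scale factor relative to 1 L: 1.89.
agar: 18.7 g/L × 1.89 L = 35.343 g
ammonium chloride: 7.06 g/L × 1.89 L = 13.343 g
magnesium sulfate heptahydrate: 9.66 mmol/L × 246.5 g/mol × 1.89 L ÷ 1000 = 4.500 g

agar 35.343 g; ammonium chloride 13.343 g; magnesium sulfate heptahydrate 4.500 g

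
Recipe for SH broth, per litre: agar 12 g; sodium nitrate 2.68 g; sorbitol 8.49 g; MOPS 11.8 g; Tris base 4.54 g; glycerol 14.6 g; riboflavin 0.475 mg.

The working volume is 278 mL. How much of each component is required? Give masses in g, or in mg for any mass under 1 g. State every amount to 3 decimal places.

agar 3.336 g; sodium nitrate 745.040 mg; sorbitol 2.360 g; MOPS 3.280 g; Tris base 1.262 g; glycerol 4.059 g; riboflavin 0.132 mg

Scale factor = 278 mL / 1000 mL = 0.278.
agar: 12 g × (278 mL / 1000 mL) = 3.336 g
sodium nitrate: 2.68 g × (278 mL / 1000 mL) = 0.74504 g = 745.040 mg
sorbitol: 8.49 g × (278 mL / 1000 mL) = 2.360 g
MOPS: 11.8 g × (278 mL / 1000 mL) = 3.280 g
Tris base: 4.54 g × (278 mL / 1000 mL) = 1.262 g
glycerol: 14.6 g × (278 mL / 1000 mL) = 4.059 g
riboflavin: 0.475 mg × (278 mL / 1000 mL) = 0.132 mg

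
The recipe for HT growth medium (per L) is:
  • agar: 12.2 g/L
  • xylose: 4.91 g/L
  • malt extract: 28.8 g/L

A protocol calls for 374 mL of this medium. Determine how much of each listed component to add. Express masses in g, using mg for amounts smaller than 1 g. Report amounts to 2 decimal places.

agar 4.56 g; xylose 1.84 g; malt extract 10.77 g

Working volume: 374 mL = 0.374 L.
agar: 12.2 g/L × 0.374 L = 4.56 g
xylose: 4.91 g/L × 0.374 L = 1.84 g
malt extract: 28.8 g/L × 0.374 L = 10.77 g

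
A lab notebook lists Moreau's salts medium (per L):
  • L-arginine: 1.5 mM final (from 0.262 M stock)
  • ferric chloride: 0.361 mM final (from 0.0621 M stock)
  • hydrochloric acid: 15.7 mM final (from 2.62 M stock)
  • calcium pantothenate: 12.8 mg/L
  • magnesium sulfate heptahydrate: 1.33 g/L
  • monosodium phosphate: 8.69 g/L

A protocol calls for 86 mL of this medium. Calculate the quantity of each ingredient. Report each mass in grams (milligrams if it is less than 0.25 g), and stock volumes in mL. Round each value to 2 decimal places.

Target volume = 86 mL = 0.086 L.
L-arginine: V = C2·V2/C1 = 1.5 mM × 86 mL ÷ 262 mM = 0.49 mL
ferric chloride: dilute stock: 0.361 mM × 86 mL ÷ 62.1 mM = 0.50 mL
hydrochloric acid: V = C2·V2/C1 = 15.7 mM × 86 mL ÷ 2620 mM = 0.52 mL
calcium pantothenate: 12.8 mg/L × 0.086 L = 1.10 mg
magnesium sulfate heptahydrate: 1.33 g/L × 0.086 L = 0.11438 g = 114.38 mg
monosodium phosphate: 8.69 g/L × 0.086 L = 0.75 g

L-arginine 0.49 mL; ferric chloride 0.50 mL; hydrochloric acid 0.52 mL; calcium pantothenate 1.10 mg; magnesium sulfate heptahydrate 114.38 mg; monosodium phosphate 0.75 g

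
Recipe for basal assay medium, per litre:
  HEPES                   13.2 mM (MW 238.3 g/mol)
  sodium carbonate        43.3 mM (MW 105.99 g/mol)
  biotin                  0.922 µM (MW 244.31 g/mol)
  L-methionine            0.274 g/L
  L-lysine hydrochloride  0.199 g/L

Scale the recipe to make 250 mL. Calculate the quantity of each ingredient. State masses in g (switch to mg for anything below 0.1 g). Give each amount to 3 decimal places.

HEPES 0.786 g; sodium carbonate 1.147 g; biotin 0.056 mg; L-methionine 68.500 mg; L-lysine hydrochloride 49.750 mg

Scale factor relative to 1 L: 0.25.
HEPES: 13.2 mmol/L × 238.3 g/mol × 0.25 L ÷ 1000 = 0.786 g
sodium carbonate: 43.3 mmol/L × 105.99 g/mol × 0.25 L ÷ 1000 = 1.147 g
biotin: 0.922 µmol/L × 244.31 g/mol × 0.25 L ÷ 1000 = 0.056 mg
L-methionine: 0.274 g/L × 0.25 L = 0.0685 g = 68.500 mg
L-lysine hydrochloride: 0.199 g/L × 0.25 L = 0.04975 g = 49.750 mg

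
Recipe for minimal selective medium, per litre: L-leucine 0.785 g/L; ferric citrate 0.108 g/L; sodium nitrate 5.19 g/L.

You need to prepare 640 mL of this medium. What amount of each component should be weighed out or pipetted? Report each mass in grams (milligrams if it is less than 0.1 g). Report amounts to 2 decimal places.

Target volume = 640 mL = 0.64 L.
L-leucine: 0.785 g/L × 0.64 L = 0.50 g
ferric citrate: 0.108 g/L × 0.64 L = 0.06912 g = 69.12 mg
sodium nitrate: 5.19 g/L × 0.64 L = 3.32 g

L-leucine 0.50 g; ferric citrate 69.12 mg; sodium nitrate 3.32 g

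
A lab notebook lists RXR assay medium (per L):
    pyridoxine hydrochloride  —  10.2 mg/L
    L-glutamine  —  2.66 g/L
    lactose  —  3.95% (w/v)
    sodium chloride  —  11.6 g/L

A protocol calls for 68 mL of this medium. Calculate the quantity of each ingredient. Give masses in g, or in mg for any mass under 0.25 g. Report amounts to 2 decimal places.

pyridoxine hydrochloride 0.69 mg; L-glutamine 180.88 mg; lactose 2.69 g; sodium chloride 0.79 g

Working volume: 68 mL = 0.068 L.
pyridoxine hydrochloride: 10.2 mg/L × 0.068 L = 0.69 mg
L-glutamine: 2.66 g/L × 0.068 L = 0.18088 g = 180.88 mg
lactose: 3.95% w/v = 39.5 g/L → 39.5 × 0.068 L = 2.69 g
sodium chloride: 11.6 g/L × 0.068 L = 0.79 g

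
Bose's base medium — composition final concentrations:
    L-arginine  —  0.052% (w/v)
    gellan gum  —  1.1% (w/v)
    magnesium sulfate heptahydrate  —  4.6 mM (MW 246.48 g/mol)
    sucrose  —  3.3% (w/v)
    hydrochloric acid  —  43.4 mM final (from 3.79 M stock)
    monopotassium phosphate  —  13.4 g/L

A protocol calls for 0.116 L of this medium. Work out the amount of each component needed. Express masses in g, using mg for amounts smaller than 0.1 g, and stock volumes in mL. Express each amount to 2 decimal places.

Working volume: 0.116 L.
L-arginine: 0.052% w/v = 0.52 g/L → 0.52 × 0.116 L = 0.06032 g = 60.32 mg
gellan gum: 1.1% w/v = 11 g/L → 11 × 0.116 L = 1.28 g
magnesium sulfate heptahydrate: 4.6 mmol/L × 246.48 g/mol × 0.116 L ÷ 1000 = 0.13 g
sucrose: 3.3 g per 100 mL × 116 mL ÷ 100 = 3.83 g
hydrochloric acid: C1V1 = C2V2 → 43.4 mM × 116 mL ÷ 3790 mM = 1.33 mL
monopotassium phosphate: 13.4 g/L × 0.116 L = 1.55 g

L-arginine 60.32 mg; gellan gum 1.28 g; magnesium sulfate heptahydrate 0.13 g; sucrose 3.83 g; hydrochloric acid 1.33 mL; monopotassium phosphate 1.55 g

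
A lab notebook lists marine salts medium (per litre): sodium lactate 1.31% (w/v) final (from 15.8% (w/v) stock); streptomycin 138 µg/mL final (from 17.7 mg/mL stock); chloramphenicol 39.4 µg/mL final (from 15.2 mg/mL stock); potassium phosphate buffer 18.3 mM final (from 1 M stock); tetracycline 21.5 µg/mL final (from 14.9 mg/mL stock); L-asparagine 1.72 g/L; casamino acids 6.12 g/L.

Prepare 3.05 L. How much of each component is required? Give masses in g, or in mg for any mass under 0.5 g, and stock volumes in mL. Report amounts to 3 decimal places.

sodium lactate 252.880 mL; streptomycin 23.780 mL; chloramphenicol 7.906 mL; potassium phosphate buffer 55.815 mL; tetracycline 4.401 mL; L-asparagine 5.246 g; casamino acids 18.666 g

Scale factor relative to 1 L: 3.05.
sodium lactate: V = C2·V2/C1 = 1.31% ÷ 15.8% × 3050 mL = 252.880 mL
streptomycin: dilute stock: 138 µg/mL × 3050 mL ÷ 17700 µg/mL = 23.780 mL
chloramphenicol: V = C2·V2/C1 = 39.4 µg/mL × 3050 mL ÷ 15200 µg/mL = 7.906 mL
potassium phosphate buffer: V = C2·V2/C1 = 18.3 mM × 3050 mL ÷ 1000 mM = 55.815 mL
tetracycline: dilute stock: 21.5 µg/mL × 3050 mL ÷ 14900 µg/mL = 4.401 mL
L-asparagine: 1.72 g/L × 3.05 L = 5.246 g
casamino acids: 6.12 g/L × 3.05 L = 18.666 g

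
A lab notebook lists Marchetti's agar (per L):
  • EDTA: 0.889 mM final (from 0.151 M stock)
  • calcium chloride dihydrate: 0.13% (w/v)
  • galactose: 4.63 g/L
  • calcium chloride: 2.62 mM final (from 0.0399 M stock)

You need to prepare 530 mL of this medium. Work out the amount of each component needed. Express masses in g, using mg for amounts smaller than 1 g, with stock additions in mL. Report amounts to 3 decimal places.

EDTA 3.120 mL; calcium chloride dihydrate 689.000 mg; galactose 2.454 g; calcium chloride 34.802 mL

Working volume: 530 mL = 0.53 L.
EDTA: dilute stock: 0.889 mM × 530 mL ÷ 151 mM = 3.120 mL
calcium chloride dihydrate: 0.13 g per 100 mL × 530 mL ÷ 100 = 0.689 g = 689.000 mg
galactose: 4.63 g/L × 0.53 L = 2.454 g
calcium chloride: C1V1 = C2V2 → 2.62 mM × 530 mL ÷ 39.9 mM = 34.802 mL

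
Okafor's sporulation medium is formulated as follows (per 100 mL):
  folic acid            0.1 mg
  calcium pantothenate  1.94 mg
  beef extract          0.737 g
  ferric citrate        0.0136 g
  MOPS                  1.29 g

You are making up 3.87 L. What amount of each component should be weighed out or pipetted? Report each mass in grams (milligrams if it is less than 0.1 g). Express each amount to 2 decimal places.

Scale factor = 3870 mL / 100 mL = 38.7.
folic acid: 0.1 mg × (3870 mL / 100 mL) = 3.87 mg
calcium pantothenate: 1.94 mg × (3870 mL / 100 mL) = 75.08 mg
beef extract: 0.737 g × (3870 mL / 100 mL) = 28.52 g
ferric citrate: 0.0136 g × (3870 mL / 100 mL) = 0.53 g
MOPS: 1.29 g × (3870 mL / 100 mL) = 49.92 g

folic acid 3.87 mg; calcium pantothenate 75.08 mg; beef extract 28.52 g; ferric citrate 0.53 g; MOPS 49.92 g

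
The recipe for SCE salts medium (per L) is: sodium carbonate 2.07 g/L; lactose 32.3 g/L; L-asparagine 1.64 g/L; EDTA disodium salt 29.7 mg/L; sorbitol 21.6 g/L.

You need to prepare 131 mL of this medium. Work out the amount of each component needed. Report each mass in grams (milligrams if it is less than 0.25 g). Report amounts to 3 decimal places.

Scale factor relative to 1 L: 0.131.
sodium carbonate: 2.07 g/L × 0.131 L = 0.271 g
lactose: 32.3 g/L × 0.131 L = 4.231 g
L-asparagine: 1.64 g/L × 0.131 L = 0.21484 g = 214.840 mg
EDTA disodium salt: 29.7 mg/L × 0.131 L = 3.891 mg
sorbitol: 21.6 g/L × 0.131 L = 2.830 g

sodium carbonate 0.271 g; lactose 4.231 g; L-asparagine 214.840 mg; EDTA disodium salt 3.891 mg; sorbitol 2.830 g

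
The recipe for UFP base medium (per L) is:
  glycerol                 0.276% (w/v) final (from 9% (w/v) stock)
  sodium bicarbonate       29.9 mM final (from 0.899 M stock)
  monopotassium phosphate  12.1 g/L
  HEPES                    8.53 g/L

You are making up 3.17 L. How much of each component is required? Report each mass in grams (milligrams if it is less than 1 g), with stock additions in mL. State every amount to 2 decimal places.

Scale factor relative to 1 L: 3.17.
glycerol: V = C2·V2/C1 = 0.276% ÷ 9% × 3170 mL = 97.21 mL
sodium bicarbonate: C1V1 = C2V2 → 29.9 mM × 3170 mL ÷ 899 mM = 105.43 mL
monopotassium phosphate: 12.1 g/L × 3.17 L = 38.36 g
HEPES: 8.53 g/L × 3.17 L = 27.04 g

glycerol 97.21 mL; sodium bicarbonate 105.43 mL; monopotassium phosphate 38.36 g; HEPES 27.04 g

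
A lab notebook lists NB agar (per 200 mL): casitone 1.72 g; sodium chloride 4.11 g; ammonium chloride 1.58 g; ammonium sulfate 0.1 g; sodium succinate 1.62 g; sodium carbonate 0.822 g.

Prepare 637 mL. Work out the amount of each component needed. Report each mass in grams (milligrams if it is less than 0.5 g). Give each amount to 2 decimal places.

Ratio of target to recipe volume: 637 / 200 = 3.185.
casitone: 1.72 g × (637 mL / 200 mL) = 5.48 g
sodium chloride: 4.11 g × (637 mL / 200 mL) = 13.09 g
ammonium chloride: 1.58 g × (637 mL / 200 mL) = 5.03 g
ammonium sulfate: 0.1 g × (637 mL / 200 mL) = 0.3185 g = 318.50 mg
sodium succinate: 1.62 g × (637 mL / 200 mL) = 5.16 g
sodium carbonate: 0.822 g × (637 mL / 200 mL) = 2.62 g

casitone 5.48 g; sodium chloride 13.09 g; ammonium chloride 5.03 g; ammonium sulfate 318.50 mg; sodium succinate 5.16 g; sodium carbonate 2.62 g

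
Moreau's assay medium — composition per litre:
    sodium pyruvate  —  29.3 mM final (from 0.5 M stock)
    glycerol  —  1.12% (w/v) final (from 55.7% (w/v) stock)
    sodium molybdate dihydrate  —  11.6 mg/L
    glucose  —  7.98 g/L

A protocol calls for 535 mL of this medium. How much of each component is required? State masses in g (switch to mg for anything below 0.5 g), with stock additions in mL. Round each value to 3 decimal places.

Working volume: 535 mL = 0.535 L.
sodium pyruvate: C1V1 = C2V2 → 29.3 mM × 535 mL ÷ 500 mM = 31.351 mL
glycerol: C1V1 = C2V2 → 1.12% ÷ 55.7% × 535 mL = 10.758 mL
sodium molybdate dihydrate: 11.6 mg/L × 0.535 L = 6.206 mg
glucose: 7.98 g/L × 0.535 L = 4.269 g

sodium pyruvate 31.351 mL; glycerol 10.758 mL; sodium molybdate dihydrate 6.206 mg; glucose 4.269 g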